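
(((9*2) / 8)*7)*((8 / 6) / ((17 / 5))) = 105 / 17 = 6.18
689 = 689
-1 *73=-73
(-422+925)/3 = 503/3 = 167.67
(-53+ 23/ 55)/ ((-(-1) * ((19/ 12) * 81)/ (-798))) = 53984/ 165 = 327.18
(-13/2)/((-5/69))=897/10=89.70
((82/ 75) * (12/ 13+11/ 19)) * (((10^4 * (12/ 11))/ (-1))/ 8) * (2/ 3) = -12168800/ 8151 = -1492.92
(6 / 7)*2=12 / 7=1.71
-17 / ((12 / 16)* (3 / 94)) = -6392 / 9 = -710.22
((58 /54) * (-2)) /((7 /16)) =-928 /189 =-4.91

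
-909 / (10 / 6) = -2727 / 5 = -545.40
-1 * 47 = -47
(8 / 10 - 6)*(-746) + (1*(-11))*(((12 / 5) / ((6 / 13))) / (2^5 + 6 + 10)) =465361 / 120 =3878.01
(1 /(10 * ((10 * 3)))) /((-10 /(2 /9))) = -0.00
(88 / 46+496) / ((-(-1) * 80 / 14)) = 20041 / 230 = 87.13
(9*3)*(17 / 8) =459 / 8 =57.38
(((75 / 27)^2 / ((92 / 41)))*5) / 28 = 0.61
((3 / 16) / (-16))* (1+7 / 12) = -19 / 1024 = -0.02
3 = 3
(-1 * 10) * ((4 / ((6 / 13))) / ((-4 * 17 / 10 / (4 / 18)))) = 1300 / 459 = 2.83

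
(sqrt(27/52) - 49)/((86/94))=-2303/43 + 141 *sqrt(39)/1118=-52.77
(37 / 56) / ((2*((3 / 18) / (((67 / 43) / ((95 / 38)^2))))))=7437 / 15050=0.49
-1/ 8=-0.12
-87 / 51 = -29 / 17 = -1.71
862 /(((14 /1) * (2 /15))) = 6465 /14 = 461.79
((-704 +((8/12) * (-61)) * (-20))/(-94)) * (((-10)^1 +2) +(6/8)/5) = 6437/705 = 9.13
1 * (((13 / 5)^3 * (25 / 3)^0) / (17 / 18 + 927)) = 39546 / 2087875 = 0.02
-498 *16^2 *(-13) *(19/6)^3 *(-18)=-947310208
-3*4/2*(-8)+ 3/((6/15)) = 111/2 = 55.50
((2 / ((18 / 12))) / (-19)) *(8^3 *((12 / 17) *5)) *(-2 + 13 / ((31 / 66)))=-32604160 / 10013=-3256.18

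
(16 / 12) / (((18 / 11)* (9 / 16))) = 352 / 243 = 1.45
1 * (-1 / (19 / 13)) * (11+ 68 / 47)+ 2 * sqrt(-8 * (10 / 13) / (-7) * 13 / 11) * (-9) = -72 * sqrt(385) / 77 - 7605 / 893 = -26.86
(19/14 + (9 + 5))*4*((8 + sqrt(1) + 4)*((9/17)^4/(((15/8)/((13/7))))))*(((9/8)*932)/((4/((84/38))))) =399929665356/11108293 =36002.80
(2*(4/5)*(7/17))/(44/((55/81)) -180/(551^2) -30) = 8500828/449018229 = 0.02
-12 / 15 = -4 / 5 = -0.80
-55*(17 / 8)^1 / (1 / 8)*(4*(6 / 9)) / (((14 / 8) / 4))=-119680 / 21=-5699.05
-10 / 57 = -0.18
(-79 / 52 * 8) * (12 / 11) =-1896 / 143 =-13.26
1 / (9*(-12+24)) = 1 / 108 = 0.01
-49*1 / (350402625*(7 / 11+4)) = -0.00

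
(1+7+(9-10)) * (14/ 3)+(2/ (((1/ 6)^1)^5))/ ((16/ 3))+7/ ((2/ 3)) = 17755/ 6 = 2959.17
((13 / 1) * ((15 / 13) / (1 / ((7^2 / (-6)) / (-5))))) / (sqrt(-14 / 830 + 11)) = 49 * sqrt(1891570) / 9116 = 7.39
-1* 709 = -709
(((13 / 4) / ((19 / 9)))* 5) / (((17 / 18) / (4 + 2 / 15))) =10881 / 323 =33.69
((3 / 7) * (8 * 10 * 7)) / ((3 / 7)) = 560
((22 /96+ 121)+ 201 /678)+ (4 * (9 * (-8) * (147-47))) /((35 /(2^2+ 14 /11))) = -4217.18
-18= -18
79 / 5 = 15.80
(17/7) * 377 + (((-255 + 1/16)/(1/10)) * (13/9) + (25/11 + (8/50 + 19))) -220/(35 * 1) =-381387299/138600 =-2751.71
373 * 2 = 746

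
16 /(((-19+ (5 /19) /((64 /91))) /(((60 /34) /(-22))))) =291840 /4235363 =0.07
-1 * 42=-42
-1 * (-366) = 366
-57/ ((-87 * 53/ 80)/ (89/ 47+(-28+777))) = 53643840/ 72239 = 742.59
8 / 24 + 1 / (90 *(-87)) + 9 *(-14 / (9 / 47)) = -5149531 / 7830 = -657.67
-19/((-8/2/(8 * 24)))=912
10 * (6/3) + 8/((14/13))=192/7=27.43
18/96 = 0.19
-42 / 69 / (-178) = 0.00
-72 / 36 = -2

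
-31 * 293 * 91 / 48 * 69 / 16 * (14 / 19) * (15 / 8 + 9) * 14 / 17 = -81042695097 / 165376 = -490051.13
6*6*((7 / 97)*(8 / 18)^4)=7168 / 70713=0.10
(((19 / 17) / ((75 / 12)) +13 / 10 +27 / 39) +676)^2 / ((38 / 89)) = 4997964416099609 / 4639895000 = 1077171.88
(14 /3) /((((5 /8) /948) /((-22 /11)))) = -70784 /5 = -14156.80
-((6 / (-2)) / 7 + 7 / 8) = -25 / 56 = -0.45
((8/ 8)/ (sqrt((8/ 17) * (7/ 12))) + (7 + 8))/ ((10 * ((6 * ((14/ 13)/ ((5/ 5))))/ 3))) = 13 * sqrt(714)/ 3920 + 39/ 56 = 0.79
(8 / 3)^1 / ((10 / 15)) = 4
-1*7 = -7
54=54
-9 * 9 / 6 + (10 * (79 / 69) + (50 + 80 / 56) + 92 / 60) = 81967 / 1610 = 50.91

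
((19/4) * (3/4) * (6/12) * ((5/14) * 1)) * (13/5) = 741/448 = 1.65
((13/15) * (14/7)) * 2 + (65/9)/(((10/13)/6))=299/5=59.80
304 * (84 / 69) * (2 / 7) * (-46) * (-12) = 58368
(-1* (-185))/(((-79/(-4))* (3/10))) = 7400/237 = 31.22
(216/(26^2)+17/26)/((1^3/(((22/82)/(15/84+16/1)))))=50666/3138837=0.02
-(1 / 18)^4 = -1 / 104976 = -0.00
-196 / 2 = -98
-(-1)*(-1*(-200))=200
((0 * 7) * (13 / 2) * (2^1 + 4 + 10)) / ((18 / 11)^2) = 0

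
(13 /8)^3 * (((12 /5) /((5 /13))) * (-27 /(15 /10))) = -771147 /1600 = -481.97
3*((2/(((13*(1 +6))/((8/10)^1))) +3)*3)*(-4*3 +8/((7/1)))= -939132/3185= -294.86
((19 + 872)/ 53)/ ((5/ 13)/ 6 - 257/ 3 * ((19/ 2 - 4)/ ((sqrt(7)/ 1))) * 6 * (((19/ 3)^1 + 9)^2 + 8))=-33530500461744 * sqrt(7)/ 1370783340981041453 - 21891870/ 1370783340981041453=-0.00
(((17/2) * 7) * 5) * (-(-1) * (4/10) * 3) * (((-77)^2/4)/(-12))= -705551/16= -44096.94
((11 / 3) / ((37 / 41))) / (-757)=-451 / 84027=-0.01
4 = 4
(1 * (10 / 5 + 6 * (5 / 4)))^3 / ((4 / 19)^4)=893871739 / 2048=436460.81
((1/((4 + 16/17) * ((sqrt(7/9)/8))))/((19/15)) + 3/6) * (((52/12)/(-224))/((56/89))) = -98345 * sqrt(7)/5839232 - 1157/75264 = -0.06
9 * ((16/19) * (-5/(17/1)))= -720/323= -2.23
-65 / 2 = -32.50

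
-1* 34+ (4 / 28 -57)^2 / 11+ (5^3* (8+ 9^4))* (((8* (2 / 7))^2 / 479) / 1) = 9215.96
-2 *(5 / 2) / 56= -5 / 56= -0.09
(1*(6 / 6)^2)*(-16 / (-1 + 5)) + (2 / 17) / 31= -2106 / 527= -4.00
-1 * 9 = -9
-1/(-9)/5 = 1/45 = 0.02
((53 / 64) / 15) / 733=53 / 703680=0.00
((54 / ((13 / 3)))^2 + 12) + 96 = 44496 / 169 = 263.29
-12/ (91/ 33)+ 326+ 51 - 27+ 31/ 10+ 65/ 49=2229977/ 6370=350.07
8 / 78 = 4 / 39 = 0.10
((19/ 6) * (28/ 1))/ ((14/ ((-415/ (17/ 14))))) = -110390/ 51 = -2164.51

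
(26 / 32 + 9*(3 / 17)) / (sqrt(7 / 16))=653*sqrt(7) / 476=3.63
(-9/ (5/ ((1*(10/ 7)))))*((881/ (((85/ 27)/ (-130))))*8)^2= -440634522751488/ 2023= -217812418562.28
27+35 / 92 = 2519 / 92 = 27.38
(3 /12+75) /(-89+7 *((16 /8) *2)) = -301 /244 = -1.23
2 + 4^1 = 6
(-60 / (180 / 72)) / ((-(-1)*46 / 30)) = -360 / 23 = -15.65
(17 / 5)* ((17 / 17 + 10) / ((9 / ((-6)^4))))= 26928 / 5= 5385.60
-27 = -27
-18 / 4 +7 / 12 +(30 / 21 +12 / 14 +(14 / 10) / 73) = -1.61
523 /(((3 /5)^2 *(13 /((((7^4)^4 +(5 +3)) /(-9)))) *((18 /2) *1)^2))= -144840189065879225 /28431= -5094445818503.72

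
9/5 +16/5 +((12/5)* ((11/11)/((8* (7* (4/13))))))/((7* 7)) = 68639/13720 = 5.00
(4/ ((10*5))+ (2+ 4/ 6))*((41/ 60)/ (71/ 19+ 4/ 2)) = 80237/ 245250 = 0.33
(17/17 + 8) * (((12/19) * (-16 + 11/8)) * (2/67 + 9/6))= -647595/5092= -127.18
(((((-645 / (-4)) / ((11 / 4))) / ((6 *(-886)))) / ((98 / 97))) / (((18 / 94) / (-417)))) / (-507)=-136245715 / 2905438536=-0.05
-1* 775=-775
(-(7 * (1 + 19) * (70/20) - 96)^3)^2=3740910611784256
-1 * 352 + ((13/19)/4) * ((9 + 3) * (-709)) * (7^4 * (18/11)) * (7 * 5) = -41825805698/209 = -200123472.24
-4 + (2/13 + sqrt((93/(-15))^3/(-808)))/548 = -14247/3562 + 31 * sqrt(31310)/5534800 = -4.00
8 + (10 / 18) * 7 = 107 / 9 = 11.89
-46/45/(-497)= 46/22365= 0.00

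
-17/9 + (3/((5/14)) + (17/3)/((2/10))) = 1568/45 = 34.84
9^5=59049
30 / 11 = 2.73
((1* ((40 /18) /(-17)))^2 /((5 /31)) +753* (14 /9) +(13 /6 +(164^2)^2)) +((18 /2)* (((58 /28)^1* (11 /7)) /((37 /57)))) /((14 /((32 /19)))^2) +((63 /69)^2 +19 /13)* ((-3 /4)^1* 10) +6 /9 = 393129336998461759597357 /543449716731558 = 723395973.71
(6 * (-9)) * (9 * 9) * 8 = -34992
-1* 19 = -19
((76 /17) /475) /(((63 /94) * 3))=376 /80325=0.00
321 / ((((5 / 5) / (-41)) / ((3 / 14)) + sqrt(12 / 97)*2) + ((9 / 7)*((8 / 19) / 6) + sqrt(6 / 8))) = 1018740366 / (-74884 + 130872*sqrt(291) + 1586823*sqrt(3)) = 207.65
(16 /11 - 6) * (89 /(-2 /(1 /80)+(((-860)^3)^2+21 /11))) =-4450 /4450239586495998261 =-0.00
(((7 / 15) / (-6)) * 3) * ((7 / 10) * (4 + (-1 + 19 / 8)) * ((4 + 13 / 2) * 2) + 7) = -48167 / 2400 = -20.07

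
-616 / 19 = -32.42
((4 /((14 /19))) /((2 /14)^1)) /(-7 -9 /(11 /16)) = -418 /221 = -1.89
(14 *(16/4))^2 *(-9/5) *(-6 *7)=1185408/5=237081.60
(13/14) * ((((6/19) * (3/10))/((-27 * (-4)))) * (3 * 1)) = 0.00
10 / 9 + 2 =28 / 9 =3.11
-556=-556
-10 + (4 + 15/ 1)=9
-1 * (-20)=20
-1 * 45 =-45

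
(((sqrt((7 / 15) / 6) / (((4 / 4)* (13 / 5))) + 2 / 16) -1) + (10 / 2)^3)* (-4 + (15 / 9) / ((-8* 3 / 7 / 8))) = -23501 / 24 -71* sqrt(70) / 702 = -980.05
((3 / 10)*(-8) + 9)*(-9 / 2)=-297 / 10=-29.70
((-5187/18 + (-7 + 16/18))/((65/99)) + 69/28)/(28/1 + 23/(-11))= -8923783/518700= -17.20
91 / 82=1.11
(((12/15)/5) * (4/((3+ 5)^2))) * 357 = 357/100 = 3.57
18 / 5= 3.60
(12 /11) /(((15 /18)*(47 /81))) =5832 /2585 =2.26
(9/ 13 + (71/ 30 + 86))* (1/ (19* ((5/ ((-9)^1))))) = -104199/ 12350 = -8.44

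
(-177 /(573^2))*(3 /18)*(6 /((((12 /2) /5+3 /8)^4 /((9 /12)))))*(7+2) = -0.00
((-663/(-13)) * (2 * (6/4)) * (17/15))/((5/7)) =6069/25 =242.76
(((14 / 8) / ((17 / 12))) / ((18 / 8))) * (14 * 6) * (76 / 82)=29792 / 697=42.74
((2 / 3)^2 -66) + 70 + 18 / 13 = 682 / 117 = 5.83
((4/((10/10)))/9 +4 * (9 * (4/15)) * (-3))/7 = -1276/315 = -4.05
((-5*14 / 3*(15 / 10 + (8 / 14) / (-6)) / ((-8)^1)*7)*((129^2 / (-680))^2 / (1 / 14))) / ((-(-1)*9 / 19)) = 187791320129 / 369920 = 507653.87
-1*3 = -3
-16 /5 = -3.20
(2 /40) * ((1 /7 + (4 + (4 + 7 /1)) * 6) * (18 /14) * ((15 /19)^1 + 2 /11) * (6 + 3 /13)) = 13339971 /380380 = 35.07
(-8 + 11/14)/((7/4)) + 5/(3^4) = -16117/3969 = -4.06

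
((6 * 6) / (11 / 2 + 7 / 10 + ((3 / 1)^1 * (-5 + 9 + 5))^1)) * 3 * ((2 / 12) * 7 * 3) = 11.39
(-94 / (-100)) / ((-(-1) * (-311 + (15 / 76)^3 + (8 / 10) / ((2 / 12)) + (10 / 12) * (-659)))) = -30947808 / 28161154715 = -0.00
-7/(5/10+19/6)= -21/11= -1.91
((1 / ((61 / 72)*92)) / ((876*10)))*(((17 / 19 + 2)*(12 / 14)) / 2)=99 / 54486908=0.00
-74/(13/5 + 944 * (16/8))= -370/9453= -0.04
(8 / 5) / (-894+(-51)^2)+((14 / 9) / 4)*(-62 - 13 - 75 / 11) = -2987162 / 93885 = -31.82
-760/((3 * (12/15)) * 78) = -475/117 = -4.06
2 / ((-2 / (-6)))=6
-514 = -514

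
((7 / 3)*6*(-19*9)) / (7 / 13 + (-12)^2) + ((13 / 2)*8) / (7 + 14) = -555854 / 39459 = -14.09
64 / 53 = 1.21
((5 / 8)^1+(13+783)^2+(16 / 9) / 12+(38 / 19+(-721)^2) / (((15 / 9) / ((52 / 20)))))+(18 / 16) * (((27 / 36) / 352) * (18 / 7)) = 38441790662521 / 26611200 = 1444571.86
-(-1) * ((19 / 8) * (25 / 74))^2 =225625 / 350464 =0.64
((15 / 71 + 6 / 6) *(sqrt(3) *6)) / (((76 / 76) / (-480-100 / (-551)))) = -136420080 *sqrt(3) / 39121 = -6039.89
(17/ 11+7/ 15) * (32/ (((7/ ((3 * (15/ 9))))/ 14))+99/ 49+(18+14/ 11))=20357908/ 29645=686.72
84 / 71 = 1.18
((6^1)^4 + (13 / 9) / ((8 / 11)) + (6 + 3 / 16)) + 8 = 188953 / 144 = 1312.17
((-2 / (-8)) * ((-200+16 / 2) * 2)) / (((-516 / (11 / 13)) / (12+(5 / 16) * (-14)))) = 671 / 559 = 1.20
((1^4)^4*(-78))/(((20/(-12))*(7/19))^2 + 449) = -126711/730013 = -0.17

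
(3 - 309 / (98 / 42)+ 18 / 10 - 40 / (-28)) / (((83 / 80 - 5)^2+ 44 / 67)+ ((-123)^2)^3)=-54114560 / 1484859785243257563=-0.00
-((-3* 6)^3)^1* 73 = 425736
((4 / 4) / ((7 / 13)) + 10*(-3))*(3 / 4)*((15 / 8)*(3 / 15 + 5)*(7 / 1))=-23049 / 16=-1440.56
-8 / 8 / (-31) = 1 / 31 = 0.03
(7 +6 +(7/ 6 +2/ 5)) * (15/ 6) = 437/ 12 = 36.42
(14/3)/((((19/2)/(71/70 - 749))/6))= -209436/95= -2204.59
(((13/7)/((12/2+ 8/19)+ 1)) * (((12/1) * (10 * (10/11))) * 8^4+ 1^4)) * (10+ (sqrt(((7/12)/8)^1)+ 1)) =173436731 * sqrt(42)/37224+ 173436731/141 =1260243.27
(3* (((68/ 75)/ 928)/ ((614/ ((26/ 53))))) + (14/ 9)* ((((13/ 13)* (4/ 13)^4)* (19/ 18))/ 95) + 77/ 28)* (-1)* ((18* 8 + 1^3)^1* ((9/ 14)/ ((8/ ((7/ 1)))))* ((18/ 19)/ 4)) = -600424210374031/ 11301893873920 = -53.13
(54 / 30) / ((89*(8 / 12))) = 27 / 890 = 0.03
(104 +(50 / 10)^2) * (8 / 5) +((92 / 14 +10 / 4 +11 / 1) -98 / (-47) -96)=436111 / 3290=132.56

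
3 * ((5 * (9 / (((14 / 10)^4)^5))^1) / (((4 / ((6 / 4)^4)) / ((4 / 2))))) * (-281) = -293038845062255859375 / 2553352521523584032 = -114.77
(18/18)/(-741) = -1/741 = -0.00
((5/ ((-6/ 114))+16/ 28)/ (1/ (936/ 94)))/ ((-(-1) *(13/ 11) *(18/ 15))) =-663.01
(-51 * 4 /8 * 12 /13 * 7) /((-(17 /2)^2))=504 /221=2.28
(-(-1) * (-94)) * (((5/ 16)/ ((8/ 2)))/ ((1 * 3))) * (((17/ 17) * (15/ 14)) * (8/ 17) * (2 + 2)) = -1175/ 238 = -4.94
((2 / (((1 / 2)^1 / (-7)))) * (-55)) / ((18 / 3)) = 770 / 3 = 256.67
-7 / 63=-1 / 9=-0.11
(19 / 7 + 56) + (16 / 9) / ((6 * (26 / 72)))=16253 / 273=59.53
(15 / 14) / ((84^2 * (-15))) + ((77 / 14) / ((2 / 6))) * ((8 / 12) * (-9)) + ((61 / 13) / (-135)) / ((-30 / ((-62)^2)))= -27318531533 / 288943200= -94.55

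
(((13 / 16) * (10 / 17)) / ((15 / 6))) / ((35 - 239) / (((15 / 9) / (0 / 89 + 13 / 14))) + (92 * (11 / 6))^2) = 4095 / 606931144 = 0.00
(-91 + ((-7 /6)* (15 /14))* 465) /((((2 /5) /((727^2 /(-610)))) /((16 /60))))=1421214481 /3660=388309.97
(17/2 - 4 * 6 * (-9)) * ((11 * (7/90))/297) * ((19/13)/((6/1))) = 59717/379080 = 0.16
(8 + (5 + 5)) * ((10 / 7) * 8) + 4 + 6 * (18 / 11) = 16904 / 77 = 219.53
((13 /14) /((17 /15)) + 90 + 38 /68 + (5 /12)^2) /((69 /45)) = 7844155 /131376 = 59.71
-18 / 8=-9 / 4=-2.25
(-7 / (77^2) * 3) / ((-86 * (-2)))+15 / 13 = 2185221 / 1893892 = 1.15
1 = 1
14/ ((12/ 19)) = 133/ 6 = 22.17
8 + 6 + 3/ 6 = 29/ 2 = 14.50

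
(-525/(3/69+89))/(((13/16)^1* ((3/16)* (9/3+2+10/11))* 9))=-8855/12168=-0.73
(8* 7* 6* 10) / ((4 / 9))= 7560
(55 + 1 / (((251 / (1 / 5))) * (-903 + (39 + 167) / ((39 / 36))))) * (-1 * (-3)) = 639654662 / 3876695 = 165.00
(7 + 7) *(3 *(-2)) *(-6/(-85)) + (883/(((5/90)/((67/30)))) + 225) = 3035832/85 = 35715.67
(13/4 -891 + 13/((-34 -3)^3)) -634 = -308324863/202612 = -1521.75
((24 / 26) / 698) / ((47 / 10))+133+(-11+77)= 42434621 / 213239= 199.00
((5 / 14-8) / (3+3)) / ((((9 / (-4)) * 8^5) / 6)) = 0.00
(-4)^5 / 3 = -1024 / 3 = -341.33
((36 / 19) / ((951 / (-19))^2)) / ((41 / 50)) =3800 / 4120049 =0.00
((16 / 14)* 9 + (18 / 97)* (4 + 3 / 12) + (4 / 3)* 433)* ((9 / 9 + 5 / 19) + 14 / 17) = 42518279 / 34629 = 1227.82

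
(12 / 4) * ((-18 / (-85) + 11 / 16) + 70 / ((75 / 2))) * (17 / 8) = 2257 / 128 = 17.63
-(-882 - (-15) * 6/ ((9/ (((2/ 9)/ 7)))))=55546/ 63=881.68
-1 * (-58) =58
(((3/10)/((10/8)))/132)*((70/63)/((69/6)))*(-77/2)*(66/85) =-154/29325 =-0.01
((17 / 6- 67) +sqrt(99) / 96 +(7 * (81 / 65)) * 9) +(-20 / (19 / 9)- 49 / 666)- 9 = -1729834 / 411255 +sqrt(11) / 32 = -4.10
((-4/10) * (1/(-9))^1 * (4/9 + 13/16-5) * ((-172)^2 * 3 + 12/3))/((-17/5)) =11959871/2754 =4342.73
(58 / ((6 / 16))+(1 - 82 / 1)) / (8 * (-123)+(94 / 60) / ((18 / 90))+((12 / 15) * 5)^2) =-442 / 5761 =-0.08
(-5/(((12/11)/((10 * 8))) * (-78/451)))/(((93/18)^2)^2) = 35719200/12005773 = 2.98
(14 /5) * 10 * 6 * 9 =1512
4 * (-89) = -356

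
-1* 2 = -2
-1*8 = -8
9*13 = 117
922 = 922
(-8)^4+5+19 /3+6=12340 /3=4113.33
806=806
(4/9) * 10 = 40/9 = 4.44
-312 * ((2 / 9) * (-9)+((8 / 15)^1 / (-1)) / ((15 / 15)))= 3952 / 5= 790.40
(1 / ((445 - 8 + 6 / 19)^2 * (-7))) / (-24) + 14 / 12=13531738637 / 11598632808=1.17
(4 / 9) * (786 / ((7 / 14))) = 2096 / 3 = 698.67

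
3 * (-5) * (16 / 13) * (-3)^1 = 720 / 13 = 55.38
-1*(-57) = 57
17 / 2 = 8.50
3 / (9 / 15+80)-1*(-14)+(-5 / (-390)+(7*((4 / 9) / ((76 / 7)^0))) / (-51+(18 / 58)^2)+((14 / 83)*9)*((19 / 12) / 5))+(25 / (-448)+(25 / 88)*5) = 502817498352769 / 31754960677440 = 15.83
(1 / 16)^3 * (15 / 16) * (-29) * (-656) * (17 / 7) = 303195 / 28672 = 10.57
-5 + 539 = 534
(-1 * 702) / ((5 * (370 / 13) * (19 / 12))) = -54756 / 17575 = -3.12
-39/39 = -1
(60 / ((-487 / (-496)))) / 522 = 4960 / 42369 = 0.12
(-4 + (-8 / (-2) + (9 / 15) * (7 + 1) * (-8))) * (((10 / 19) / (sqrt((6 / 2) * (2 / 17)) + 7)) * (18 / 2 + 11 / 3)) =-30464 / 827 + 256 * sqrt(102) / 827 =-33.71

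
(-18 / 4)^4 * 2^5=13122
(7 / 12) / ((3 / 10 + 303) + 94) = 35 / 23838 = 0.00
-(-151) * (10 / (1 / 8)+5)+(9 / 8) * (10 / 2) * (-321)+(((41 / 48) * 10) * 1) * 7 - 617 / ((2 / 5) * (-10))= 11243.42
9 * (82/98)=7.53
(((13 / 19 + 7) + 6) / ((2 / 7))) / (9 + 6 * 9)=130 / 171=0.76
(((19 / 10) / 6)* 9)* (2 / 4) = 57 / 40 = 1.42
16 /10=8 /5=1.60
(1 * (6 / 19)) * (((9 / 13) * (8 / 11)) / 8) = 54 / 2717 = 0.02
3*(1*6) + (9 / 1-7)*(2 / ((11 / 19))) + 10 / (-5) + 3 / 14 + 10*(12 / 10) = 5409 / 154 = 35.12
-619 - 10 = -629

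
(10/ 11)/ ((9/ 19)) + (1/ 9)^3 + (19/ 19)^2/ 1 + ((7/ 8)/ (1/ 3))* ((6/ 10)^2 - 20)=-77999909/ 1603800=-48.63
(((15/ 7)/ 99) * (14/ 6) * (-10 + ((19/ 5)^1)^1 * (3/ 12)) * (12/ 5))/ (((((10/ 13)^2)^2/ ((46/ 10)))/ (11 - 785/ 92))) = -1173485807/ 33000000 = -35.56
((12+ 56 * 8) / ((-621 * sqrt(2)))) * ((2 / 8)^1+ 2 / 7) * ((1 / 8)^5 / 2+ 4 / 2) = -1092275 * sqrt(2) / 2752512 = -0.56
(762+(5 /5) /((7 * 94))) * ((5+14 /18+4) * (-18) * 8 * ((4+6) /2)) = -1764917440 /329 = -5364490.70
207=207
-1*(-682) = 682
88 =88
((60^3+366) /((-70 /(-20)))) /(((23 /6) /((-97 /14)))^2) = 36644178492 /181447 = 201955.27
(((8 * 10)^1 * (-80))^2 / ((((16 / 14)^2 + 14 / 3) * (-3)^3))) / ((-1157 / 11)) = 11038720000 / 4571307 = 2414.78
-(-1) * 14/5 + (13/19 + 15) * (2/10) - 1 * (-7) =1229/95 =12.94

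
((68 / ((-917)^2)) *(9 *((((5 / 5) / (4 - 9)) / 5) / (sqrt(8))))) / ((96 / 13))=-663 *sqrt(2) / 672711200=-0.00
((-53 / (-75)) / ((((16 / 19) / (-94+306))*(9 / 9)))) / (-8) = -53371 / 2400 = -22.24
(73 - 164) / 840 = -13 / 120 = -0.11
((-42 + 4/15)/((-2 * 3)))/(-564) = -313/25380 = -0.01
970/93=10.43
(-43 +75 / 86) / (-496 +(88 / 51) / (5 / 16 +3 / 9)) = 1909321 / 22358624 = 0.09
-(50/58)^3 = -15625/24389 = -0.64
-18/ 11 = -1.64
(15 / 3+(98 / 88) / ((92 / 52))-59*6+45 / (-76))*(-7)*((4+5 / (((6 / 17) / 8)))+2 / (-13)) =17887352455 / 62491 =286238.86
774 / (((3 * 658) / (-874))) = -112746 / 329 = -342.69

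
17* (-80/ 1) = -1360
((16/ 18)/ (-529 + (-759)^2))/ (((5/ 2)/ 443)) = 443/ 1618740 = 0.00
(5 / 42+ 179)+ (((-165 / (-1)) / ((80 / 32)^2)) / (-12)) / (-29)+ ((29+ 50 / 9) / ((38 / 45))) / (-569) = 5896638446 / 32919495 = 179.12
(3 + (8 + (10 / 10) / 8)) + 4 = 121 / 8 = 15.12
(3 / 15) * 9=9 / 5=1.80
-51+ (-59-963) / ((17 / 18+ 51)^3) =-41693379429 / 817400375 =-51.01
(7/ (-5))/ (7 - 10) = 7/ 15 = 0.47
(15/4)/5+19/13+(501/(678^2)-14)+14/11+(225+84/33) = 1188873292/5477901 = 217.03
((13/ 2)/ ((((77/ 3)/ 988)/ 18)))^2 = 120261916944/ 5929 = 20283676.33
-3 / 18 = -1 / 6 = -0.17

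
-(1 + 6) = -7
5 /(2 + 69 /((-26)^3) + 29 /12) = 1.13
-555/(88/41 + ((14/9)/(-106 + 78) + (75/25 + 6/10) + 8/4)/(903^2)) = -1669916861550/6458059739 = -258.58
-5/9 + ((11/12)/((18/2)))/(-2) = -131/216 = -0.61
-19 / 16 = -1.19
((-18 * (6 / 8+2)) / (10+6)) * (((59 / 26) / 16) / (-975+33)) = 1947 / 4179968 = 0.00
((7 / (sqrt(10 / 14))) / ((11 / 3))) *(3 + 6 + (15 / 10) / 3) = 399 *sqrt(35) / 110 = 21.46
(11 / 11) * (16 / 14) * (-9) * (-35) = 360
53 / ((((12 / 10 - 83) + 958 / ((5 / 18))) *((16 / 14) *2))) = 53 / 7696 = 0.01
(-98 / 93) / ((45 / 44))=-4312 / 4185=-1.03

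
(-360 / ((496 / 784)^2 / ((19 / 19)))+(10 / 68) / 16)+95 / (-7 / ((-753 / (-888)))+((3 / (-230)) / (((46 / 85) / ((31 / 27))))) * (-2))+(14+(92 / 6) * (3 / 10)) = -45714654346896541 / 51225792713440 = -892.41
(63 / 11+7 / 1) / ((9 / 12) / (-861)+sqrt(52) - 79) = -14576178960 / 89723581651 - 369013120 * sqrt(13) / 89723581651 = -0.18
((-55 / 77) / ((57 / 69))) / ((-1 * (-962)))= -115 / 127946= -0.00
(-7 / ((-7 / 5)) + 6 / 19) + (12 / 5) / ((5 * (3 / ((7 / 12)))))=7708 / 1425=5.41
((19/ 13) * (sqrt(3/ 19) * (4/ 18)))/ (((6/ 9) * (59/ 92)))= 92 * sqrt(57)/ 2301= 0.30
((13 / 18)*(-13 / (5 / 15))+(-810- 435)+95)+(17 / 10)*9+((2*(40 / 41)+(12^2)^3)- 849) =2983974.08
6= 6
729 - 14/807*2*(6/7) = 196093/269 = 728.97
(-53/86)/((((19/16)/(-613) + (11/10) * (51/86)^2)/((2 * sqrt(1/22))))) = -55881080 * sqrt(22)/383915741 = -0.68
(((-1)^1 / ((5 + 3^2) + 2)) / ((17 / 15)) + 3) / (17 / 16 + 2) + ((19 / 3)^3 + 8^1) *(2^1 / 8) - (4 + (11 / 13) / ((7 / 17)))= 60.42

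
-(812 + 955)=-1767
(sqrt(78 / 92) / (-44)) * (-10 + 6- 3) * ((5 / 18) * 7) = 245 * sqrt(1794) / 36432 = 0.28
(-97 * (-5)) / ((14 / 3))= 1455 / 14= 103.93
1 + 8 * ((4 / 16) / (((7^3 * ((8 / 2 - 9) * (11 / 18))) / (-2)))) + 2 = 56667 / 18865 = 3.00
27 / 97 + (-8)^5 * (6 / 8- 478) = 1516937243 / 97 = 15638528.28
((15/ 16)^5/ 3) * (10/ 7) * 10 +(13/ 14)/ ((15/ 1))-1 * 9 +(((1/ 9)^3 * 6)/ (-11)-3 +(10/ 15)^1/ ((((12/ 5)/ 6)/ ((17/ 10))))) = -138736170079/ 24524881920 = -5.66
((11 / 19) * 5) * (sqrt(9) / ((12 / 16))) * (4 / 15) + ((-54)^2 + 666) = 204350 / 57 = 3585.09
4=4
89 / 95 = 0.94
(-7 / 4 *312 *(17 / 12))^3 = -3702294323 / 8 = -462786790.38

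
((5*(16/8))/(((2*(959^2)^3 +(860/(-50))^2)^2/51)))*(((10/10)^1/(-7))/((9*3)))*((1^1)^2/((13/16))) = -425000/309732804679321745095226848194004726881051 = -0.00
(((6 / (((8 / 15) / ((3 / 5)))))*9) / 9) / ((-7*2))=-27 / 56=-0.48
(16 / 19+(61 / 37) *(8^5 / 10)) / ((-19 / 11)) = -208912176 / 66785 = -3128.13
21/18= 7/6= 1.17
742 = 742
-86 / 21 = -4.10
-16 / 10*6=-48 / 5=-9.60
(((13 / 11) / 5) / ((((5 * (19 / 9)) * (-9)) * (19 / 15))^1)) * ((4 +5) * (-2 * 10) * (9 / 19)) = 12636 / 75449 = 0.17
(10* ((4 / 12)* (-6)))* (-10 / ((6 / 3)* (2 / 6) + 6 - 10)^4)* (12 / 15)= 162 / 125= 1.30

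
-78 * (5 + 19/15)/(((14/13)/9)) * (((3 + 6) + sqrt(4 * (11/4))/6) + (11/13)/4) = -2634021/70 - 23829 * sqrt(11)/35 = -39886.92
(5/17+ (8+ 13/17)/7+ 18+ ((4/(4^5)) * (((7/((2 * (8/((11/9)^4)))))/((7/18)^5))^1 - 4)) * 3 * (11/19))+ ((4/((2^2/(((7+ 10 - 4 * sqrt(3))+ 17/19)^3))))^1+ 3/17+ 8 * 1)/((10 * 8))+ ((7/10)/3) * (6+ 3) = 4526186461703/35835366784 - 91032 * sqrt(3)/1805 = 38.95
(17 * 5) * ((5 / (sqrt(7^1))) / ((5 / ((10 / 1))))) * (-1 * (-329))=39950 * sqrt(7)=105697.76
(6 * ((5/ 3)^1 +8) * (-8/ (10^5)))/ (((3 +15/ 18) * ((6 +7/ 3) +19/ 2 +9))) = -522/ 11571875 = -0.00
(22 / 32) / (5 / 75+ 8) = 15 / 176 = 0.09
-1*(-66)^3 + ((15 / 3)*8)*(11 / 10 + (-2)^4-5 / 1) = 287980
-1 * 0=0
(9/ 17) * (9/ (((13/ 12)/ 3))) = 2916/ 221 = 13.19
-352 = -352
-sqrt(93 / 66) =-sqrt(682) / 22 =-1.19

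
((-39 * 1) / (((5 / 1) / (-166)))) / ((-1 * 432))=-1079 / 360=-3.00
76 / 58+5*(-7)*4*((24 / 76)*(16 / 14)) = -27118 / 551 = -49.22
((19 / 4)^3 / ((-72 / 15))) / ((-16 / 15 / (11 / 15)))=377245 / 24576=15.35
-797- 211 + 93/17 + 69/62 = -1055493/1054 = -1001.42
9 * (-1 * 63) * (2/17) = -1134/17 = -66.71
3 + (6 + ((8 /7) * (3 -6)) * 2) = 15 /7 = 2.14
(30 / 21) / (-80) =-1 / 56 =-0.02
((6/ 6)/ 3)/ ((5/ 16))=16/ 15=1.07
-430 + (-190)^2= 35670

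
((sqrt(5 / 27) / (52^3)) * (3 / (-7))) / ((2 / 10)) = -5 * sqrt(15) / 2952768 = -0.00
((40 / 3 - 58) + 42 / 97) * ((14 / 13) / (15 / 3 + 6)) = -180208 / 41613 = -4.33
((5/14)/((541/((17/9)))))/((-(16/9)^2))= -765/1938944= -0.00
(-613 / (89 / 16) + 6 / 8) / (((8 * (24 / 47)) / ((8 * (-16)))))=1831355 / 534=3429.50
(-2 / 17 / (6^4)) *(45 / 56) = -5 / 68544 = -0.00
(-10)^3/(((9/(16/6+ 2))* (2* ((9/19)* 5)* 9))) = -26600/2187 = -12.16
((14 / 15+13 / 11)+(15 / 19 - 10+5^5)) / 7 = 9774631 / 21945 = 445.41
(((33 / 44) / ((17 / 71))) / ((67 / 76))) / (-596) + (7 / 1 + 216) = 151378165 / 678844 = 222.99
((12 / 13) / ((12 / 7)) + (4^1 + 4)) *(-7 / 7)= -111 / 13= -8.54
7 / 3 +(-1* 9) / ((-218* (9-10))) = 1499 / 654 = 2.29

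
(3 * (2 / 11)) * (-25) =-150 / 11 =-13.64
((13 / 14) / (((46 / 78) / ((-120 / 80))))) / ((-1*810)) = 169 / 57960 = 0.00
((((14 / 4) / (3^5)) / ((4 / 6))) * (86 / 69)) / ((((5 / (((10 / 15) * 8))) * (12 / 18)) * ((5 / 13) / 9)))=1.01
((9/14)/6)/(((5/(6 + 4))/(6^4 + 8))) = 1956/7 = 279.43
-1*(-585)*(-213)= -124605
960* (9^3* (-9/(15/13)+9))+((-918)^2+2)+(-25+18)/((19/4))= 31968118/19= 1682532.53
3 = 3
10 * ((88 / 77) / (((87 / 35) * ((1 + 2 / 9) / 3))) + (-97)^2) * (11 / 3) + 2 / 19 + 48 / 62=17680829656 / 51243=345038.93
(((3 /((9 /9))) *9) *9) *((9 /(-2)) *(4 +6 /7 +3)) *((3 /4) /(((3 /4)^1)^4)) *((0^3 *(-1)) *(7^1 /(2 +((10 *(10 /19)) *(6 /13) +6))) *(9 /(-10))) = 0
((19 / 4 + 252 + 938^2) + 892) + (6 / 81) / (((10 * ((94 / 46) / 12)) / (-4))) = 7453197193 / 8460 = 880992.58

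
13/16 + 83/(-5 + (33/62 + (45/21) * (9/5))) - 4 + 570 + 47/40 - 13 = 355359/848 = 419.06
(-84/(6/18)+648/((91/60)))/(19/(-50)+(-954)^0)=797400/2821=282.67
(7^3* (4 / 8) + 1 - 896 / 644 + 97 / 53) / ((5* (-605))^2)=3373 / 178473790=0.00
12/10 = 6/5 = 1.20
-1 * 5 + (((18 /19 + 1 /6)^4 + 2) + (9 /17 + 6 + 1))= 17427452129 /2871232272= 6.07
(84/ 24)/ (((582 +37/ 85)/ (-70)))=-0.42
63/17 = 3.71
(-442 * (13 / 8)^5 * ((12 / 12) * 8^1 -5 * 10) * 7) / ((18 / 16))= 4020731897 / 3072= 1308832.00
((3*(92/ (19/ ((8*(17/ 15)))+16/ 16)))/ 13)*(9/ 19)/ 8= 42228/ 103987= 0.41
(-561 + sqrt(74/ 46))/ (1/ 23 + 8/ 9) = -116127/ 193 + 9 * sqrt(851)/ 193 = -600.33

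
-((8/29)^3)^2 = -262144/594823321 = -0.00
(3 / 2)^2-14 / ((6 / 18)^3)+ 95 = -1123 / 4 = -280.75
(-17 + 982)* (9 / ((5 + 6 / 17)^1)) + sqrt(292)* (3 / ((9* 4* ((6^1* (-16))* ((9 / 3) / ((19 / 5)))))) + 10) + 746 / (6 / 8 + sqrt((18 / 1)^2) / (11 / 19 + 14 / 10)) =172781* sqrt(73) / 8640 + 286053463 / 168441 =1869.10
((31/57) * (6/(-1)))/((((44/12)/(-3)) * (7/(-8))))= -3.05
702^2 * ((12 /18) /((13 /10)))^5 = 38400000 /2197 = 17478.38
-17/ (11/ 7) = -119/ 11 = -10.82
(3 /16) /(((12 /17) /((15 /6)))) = 85 /128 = 0.66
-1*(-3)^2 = -9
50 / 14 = 25 / 7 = 3.57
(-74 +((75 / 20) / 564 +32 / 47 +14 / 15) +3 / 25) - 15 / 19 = -1665509 / 22800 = -73.05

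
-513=-513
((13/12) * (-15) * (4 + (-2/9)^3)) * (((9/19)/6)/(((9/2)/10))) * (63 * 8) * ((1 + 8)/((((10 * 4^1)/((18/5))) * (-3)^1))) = 264628/171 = 1547.53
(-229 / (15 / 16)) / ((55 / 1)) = -3664 / 825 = -4.44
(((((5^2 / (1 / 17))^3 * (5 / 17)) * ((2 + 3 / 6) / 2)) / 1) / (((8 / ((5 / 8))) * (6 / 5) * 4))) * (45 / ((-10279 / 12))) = -127001953125 / 5262848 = -24131.79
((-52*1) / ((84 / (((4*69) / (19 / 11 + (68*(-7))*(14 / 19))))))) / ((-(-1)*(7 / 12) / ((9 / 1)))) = 2076624 / 274939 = 7.55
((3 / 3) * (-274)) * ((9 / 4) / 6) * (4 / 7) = -411 / 7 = -58.71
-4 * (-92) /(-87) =-368 /87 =-4.23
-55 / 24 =-2.29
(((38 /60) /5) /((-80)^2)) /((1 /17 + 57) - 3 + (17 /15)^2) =969 /2709606400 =0.00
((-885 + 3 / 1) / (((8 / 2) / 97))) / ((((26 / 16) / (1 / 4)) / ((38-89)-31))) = 3507714 / 13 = 269824.15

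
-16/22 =-8/11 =-0.73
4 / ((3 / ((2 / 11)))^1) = 0.24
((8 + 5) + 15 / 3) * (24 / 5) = 432 / 5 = 86.40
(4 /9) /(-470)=-2 /2115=-0.00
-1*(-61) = 61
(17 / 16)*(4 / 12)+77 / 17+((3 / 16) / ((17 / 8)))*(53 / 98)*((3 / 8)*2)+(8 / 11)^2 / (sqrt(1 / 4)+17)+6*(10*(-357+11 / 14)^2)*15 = 345316093989277 / 3023790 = 114199760.56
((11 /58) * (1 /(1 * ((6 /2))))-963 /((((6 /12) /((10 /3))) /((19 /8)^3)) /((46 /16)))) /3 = -22028393063 /267264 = -82421.85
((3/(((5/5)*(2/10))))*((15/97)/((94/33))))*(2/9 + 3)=23925/9118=2.62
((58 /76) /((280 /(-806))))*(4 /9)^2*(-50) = 233740 /10773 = 21.70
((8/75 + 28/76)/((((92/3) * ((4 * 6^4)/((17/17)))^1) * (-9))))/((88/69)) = -677/2600294400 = -0.00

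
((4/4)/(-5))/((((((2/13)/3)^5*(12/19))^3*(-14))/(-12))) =-559741360197715031073452949/36700160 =-15251741687167440988.63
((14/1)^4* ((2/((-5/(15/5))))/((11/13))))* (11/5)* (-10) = 5992896/5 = 1198579.20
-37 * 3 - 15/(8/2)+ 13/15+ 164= 3007/60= 50.12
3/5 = 0.60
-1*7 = -7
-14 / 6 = -7 / 3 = -2.33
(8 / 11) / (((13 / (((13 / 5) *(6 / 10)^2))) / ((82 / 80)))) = 0.05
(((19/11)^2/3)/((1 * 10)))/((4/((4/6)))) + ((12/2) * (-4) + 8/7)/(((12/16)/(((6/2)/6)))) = -2320673/152460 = -15.22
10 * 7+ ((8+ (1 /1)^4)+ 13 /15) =1198 /15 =79.87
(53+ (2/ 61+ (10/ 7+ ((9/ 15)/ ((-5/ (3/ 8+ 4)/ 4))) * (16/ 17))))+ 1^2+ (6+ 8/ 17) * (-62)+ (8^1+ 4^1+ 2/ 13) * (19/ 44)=-3554688481/ 10380370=-342.44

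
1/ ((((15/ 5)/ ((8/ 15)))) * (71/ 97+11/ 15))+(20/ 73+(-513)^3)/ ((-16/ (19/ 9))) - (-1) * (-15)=99805713060683/ 5602896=17813236.77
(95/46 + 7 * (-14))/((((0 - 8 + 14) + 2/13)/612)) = -8777457/920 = -9540.71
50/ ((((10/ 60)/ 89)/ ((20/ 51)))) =178000/ 17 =10470.59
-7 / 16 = -0.44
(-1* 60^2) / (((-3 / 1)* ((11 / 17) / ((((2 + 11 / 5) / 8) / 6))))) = 1785 / 11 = 162.27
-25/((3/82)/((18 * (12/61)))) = -147600/61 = -2419.67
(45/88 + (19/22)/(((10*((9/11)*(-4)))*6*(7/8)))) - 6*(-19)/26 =5287511/1081080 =4.89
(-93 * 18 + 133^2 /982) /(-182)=9.10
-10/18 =-5/9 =-0.56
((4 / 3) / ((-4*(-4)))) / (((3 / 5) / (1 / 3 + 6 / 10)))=7 / 54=0.13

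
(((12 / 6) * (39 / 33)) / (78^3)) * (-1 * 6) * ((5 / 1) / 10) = -1 / 66924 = -0.00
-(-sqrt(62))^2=-62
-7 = -7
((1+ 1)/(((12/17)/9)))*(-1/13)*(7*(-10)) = 1785/13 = 137.31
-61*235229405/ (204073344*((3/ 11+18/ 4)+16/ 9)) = -157838930755/ 14704618176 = -10.73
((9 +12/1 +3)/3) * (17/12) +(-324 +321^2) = 308185/3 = 102728.33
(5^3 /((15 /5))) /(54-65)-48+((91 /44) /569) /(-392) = -217822343 /4206048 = -51.79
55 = 55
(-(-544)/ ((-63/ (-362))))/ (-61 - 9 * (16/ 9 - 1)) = -2896/ 63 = -45.97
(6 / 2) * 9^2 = 243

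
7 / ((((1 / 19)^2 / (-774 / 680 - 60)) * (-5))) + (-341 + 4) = 51955849 / 1700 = 30562.26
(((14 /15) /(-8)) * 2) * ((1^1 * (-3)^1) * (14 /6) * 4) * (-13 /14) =-91 /15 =-6.07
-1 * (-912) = 912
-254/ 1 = -254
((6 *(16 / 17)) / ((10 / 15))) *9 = 1296 / 17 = 76.24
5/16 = 0.31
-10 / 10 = -1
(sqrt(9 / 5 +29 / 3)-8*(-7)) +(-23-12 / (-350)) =2*sqrt(645) / 15 +5781 / 175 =36.42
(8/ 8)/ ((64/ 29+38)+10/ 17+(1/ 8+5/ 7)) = 27608/ 1149443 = 0.02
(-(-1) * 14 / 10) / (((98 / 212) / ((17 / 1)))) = 1802 / 35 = 51.49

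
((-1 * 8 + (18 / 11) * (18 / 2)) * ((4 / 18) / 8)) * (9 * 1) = 37 / 22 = 1.68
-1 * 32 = -32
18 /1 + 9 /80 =18.11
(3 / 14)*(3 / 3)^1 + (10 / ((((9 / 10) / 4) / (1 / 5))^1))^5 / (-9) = -45873605677 / 7440174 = -6165.66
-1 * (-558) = 558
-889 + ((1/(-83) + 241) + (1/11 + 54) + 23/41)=-22211251/37433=-593.36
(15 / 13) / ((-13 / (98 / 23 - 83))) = 27165 / 3887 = 6.99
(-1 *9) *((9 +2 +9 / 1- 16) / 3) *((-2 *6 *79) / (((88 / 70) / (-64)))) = -6370560 / 11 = -579141.82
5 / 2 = 2.50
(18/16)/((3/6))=9/4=2.25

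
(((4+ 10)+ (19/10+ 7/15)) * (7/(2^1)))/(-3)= -3437/180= -19.09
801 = 801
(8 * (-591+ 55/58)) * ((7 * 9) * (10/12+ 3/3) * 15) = -237165390/29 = -8178116.90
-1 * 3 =-3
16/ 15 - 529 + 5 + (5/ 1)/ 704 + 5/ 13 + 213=-42493873/ 137280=-309.54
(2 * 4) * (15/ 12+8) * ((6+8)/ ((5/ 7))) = 1450.40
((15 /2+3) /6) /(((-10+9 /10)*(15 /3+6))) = -5 /286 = -0.02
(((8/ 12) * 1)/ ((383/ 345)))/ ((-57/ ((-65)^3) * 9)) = 63163750/ 196479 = 321.48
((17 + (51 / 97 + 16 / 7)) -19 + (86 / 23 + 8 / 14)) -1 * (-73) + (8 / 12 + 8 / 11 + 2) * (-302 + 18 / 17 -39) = -9423634064 / 8761137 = -1075.62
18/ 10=1.80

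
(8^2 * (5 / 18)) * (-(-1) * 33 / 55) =32 / 3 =10.67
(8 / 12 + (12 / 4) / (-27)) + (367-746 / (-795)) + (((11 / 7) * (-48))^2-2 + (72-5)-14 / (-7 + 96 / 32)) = 6126.46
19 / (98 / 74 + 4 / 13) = 9139 / 785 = 11.64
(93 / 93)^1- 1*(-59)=60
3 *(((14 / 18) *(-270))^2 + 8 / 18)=396904 / 3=132301.33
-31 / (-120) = 31 / 120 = 0.26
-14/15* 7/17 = -98/255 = -0.38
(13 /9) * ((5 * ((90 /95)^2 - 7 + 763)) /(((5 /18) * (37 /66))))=468879840 /13357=35103.68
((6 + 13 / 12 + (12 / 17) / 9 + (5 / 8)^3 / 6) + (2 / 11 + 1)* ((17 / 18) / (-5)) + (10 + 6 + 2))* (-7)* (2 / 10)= -1506714727 / 43084800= -34.97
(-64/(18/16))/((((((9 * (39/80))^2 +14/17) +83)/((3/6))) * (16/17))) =-29593600/100929753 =-0.29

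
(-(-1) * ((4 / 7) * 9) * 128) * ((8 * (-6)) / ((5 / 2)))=-442368 / 35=-12639.09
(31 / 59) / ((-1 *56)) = -31 / 3304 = -0.01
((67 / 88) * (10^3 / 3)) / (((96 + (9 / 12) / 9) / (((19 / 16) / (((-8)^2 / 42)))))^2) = 3999925125 / 239591407616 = 0.02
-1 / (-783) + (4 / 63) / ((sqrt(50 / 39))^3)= 1 / 783 + 13 * sqrt(78) / 2625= 0.05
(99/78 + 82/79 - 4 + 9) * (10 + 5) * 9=2026215/2054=986.47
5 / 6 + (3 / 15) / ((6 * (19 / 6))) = 481 / 570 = 0.84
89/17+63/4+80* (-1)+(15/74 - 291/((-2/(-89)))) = -32728913/2516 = -13008.31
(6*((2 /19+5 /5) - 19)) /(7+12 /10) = -13.09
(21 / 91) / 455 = 3 / 5915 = 0.00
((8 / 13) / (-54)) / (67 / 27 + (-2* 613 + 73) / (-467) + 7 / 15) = -9340 / 4439773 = -0.00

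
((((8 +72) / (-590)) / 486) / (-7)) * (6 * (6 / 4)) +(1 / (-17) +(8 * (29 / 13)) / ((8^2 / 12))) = 16204171 / 4928742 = 3.29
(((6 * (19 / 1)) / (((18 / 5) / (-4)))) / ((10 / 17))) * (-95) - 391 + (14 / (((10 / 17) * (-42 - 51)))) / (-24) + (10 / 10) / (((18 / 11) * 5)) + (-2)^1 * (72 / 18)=223845043 / 11160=20057.80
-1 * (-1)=1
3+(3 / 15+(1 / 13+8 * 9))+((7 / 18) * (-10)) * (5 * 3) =3304 / 195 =16.94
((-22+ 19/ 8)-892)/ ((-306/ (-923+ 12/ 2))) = -131131/ 48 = -2731.90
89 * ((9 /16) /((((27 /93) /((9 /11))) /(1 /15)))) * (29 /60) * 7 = 560077 /17600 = 31.82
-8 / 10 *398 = -1592 / 5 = -318.40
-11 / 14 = -0.79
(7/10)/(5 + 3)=7/80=0.09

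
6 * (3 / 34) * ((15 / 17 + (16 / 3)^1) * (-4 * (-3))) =11412 / 289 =39.49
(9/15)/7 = 3/35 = 0.09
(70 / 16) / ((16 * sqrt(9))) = 35 / 384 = 0.09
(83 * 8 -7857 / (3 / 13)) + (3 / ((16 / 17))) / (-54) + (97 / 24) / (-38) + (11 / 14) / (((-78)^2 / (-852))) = -216102493895 / 6473376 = -33383.28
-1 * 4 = -4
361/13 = 27.77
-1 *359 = -359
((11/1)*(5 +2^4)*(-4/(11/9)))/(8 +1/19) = -1596/17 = -93.88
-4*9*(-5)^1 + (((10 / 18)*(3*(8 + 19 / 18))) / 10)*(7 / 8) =156661 / 864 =181.32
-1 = -1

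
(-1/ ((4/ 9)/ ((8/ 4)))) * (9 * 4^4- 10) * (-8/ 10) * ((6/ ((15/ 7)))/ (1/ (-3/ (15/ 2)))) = -1156176/ 125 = -9249.41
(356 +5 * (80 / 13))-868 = -6256 / 13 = -481.23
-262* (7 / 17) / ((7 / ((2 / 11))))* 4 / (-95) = 2096 / 17765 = 0.12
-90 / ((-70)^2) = -9 / 490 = -0.02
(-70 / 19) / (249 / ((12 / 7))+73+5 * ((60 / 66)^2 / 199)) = -963160 / 57062339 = -0.02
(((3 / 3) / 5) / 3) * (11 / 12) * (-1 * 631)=-6941 / 180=-38.56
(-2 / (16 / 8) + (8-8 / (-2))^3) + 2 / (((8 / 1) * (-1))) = 6907 / 4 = 1726.75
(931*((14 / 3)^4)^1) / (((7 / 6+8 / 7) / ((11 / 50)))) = 2753927792 / 65475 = 42060.75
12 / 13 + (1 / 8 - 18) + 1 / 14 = -12289 / 728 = -16.88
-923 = -923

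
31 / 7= 4.43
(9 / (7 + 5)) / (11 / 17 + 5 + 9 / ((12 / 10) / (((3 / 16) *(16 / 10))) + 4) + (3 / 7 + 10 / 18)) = 6426 / 66455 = 0.10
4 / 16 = 1 / 4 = 0.25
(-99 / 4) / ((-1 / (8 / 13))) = 198 / 13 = 15.23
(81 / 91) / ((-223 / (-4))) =324 / 20293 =0.02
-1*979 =-979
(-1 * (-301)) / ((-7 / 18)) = -774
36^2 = 1296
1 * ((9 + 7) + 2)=18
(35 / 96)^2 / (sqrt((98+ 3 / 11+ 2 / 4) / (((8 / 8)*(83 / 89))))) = 1225*sqrt(353142922) / 1782346752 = 0.01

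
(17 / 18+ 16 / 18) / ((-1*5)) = -11 / 30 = -0.37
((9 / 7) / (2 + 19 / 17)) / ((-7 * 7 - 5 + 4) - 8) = -153 / 21518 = -0.01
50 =50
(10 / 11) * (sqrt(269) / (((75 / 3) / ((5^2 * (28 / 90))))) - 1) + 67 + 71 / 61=28 * sqrt(269) / 99 + 45128 / 671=71.89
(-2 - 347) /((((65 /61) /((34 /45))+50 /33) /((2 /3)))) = -15924172 /200225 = -79.53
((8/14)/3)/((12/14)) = 2/9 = 0.22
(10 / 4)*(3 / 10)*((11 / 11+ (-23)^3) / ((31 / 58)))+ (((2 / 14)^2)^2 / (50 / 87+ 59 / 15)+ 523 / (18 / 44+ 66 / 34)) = -2161710209719202 / 128298128889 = -16849.12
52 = 52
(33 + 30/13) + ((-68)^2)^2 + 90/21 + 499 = 1945754228/91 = 21381914.59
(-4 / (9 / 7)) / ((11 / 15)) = -140 / 33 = -4.24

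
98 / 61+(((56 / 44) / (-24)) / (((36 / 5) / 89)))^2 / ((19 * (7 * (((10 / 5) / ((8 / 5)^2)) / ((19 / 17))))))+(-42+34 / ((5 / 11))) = 125907384791 / 3658909320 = 34.41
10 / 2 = 5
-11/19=-0.58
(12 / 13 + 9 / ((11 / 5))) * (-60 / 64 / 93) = -0.05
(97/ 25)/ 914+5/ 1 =114347/ 22850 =5.00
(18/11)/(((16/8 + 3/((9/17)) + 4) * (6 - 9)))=-18/385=-0.05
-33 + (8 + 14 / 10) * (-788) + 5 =-37176 / 5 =-7435.20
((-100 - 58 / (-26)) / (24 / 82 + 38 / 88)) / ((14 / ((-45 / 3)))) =17196630 / 118937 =144.59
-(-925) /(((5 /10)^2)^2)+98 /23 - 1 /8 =2723961 /184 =14804.14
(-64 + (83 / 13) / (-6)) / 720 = -1015 / 11232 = -0.09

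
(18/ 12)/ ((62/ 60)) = 45/ 31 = 1.45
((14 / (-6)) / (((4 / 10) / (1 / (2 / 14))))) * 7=-1715 / 6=-285.83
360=360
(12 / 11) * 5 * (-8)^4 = 245760 / 11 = 22341.82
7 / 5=1.40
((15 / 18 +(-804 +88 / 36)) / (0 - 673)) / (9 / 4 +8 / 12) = 4118 / 10095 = 0.41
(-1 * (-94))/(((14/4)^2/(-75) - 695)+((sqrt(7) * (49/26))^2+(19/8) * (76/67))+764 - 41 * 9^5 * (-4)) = 159654300/16448014663099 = 0.00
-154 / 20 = -77 / 10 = -7.70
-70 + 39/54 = -1247/18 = -69.28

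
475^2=225625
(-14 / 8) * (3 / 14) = -3 / 8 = -0.38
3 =3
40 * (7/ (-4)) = -70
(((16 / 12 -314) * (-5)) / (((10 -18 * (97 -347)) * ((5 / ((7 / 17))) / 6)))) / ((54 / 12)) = 13132 / 345015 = 0.04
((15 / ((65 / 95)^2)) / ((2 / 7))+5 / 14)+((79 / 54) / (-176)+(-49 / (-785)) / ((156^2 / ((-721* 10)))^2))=201362466570259 / 1789900047936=112.50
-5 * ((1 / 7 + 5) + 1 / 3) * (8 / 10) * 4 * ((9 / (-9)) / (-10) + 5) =-3128 / 7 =-446.86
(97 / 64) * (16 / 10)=97 / 40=2.42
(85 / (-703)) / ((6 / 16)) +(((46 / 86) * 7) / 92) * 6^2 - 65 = -5791028 / 90687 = -63.86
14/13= 1.08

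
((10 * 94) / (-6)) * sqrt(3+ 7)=-470 * sqrt(10) / 3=-495.42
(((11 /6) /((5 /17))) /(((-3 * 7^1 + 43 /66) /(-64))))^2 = 59969536 /156025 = 384.36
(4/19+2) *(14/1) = 588/19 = 30.95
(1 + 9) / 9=1.11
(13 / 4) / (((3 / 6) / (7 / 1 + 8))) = 195 / 2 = 97.50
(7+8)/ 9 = 1.67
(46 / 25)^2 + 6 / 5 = 2866 / 625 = 4.59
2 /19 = 0.11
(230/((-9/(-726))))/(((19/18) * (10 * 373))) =4.71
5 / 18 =0.28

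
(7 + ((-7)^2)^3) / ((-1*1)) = -117656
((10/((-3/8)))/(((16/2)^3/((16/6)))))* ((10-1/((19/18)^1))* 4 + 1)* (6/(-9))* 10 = 17675/513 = 34.45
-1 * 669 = -669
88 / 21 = 4.19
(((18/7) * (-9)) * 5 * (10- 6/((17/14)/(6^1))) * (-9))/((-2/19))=23131170/119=194379.58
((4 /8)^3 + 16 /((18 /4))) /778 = 265 /56016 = 0.00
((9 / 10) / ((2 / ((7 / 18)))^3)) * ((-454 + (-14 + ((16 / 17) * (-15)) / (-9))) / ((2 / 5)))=-2039821 / 264384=-7.72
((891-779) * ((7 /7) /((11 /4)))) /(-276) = -112 /759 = -0.15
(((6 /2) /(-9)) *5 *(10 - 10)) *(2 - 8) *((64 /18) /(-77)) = 0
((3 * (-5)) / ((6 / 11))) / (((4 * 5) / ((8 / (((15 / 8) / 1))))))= -88 / 15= -5.87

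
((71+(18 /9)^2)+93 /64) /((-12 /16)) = -1631 /16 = -101.94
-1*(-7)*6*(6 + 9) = 630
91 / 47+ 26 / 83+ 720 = 2817495 / 3901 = 722.25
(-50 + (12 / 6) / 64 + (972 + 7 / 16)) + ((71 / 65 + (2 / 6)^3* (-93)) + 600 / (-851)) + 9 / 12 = 14658836173 / 15930720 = 920.16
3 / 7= 0.43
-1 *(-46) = 46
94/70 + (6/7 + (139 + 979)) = 1120.20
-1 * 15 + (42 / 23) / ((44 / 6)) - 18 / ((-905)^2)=-3056605854 / 207213325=-14.75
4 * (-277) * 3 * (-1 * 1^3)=3324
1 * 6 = 6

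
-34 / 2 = -17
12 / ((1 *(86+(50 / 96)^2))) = 27648 / 198769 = 0.14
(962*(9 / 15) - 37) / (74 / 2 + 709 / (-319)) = 861619 / 55470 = 15.53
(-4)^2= 16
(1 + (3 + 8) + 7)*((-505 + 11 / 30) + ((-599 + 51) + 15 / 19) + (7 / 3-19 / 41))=-8179297 / 410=-19949.50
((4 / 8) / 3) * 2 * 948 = 316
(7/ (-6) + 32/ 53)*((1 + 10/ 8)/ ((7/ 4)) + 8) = -11635/ 2226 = -5.23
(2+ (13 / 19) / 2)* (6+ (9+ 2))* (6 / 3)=1513 / 19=79.63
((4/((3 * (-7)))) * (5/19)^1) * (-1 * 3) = 20/133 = 0.15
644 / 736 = 7 / 8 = 0.88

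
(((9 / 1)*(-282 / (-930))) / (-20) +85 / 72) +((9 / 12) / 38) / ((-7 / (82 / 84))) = 108196007 / 103899600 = 1.04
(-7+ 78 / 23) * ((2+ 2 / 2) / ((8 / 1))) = -249 / 184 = -1.35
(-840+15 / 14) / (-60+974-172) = -11745 / 10388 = -1.13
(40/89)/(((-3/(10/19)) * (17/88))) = -0.41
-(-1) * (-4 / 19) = -4 / 19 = -0.21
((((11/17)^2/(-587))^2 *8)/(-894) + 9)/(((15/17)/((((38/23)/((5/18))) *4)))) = 35196177882343952/145036422805475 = 242.67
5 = 5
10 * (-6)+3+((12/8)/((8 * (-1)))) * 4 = -231/4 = -57.75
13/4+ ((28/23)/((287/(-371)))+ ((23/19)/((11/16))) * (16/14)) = 20355317/5518436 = 3.69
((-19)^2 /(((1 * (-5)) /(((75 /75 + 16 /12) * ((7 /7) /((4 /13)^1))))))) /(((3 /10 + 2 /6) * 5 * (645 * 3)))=-1729 /19350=-0.09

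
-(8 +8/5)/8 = -6/5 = -1.20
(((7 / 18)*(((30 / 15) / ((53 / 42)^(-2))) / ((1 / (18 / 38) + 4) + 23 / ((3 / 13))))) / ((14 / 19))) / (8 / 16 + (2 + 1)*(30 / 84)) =53371 / 5277888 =0.01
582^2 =338724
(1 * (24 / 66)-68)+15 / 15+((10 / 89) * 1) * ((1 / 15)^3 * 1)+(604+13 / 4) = 1429004113 / 2643300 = 540.61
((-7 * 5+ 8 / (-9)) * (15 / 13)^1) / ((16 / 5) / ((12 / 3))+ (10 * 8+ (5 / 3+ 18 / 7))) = -0.49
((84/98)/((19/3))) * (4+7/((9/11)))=226/133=1.70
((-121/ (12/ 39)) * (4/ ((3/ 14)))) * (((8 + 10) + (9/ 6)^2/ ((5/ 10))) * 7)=-1156155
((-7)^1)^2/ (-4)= -49/ 4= -12.25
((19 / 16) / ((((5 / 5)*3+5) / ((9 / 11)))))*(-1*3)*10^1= -2565 / 704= -3.64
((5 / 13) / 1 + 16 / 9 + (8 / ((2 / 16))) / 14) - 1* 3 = 3058 / 819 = 3.73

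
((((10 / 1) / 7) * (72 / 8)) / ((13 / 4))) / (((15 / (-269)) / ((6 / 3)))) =-12912 / 91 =-141.89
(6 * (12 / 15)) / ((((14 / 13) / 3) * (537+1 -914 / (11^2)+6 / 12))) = 113256 / 4497115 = 0.03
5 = 5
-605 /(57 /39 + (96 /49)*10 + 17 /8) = -3083080 /118117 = -26.10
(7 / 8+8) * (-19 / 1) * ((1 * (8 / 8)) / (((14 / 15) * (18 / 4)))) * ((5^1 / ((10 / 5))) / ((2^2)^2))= -33725 / 5376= -6.27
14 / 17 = 0.82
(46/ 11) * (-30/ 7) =-1380/ 77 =-17.92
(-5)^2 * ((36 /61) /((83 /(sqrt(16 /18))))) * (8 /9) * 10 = 16000 * sqrt(2) /15189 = 1.49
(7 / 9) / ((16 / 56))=49 / 18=2.72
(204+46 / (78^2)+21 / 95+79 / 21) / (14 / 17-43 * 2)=-7152754403 / 2929202640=-2.44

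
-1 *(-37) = 37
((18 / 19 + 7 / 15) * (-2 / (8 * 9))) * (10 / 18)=-403 / 18468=-0.02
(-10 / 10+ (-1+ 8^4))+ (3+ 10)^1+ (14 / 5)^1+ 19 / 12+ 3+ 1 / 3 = 4114.72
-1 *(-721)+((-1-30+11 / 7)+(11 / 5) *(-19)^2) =52002 / 35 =1485.77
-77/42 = -11/6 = -1.83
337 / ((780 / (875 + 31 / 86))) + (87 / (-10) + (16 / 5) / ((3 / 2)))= 1661947 / 4472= 371.63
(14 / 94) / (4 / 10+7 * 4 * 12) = 35 / 79054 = 0.00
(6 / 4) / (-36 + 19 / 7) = -21 / 466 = -0.05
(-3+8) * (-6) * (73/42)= -365/7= -52.14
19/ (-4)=-4.75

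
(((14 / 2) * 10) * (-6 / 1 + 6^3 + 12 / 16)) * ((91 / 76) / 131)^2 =244330905 / 198243872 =1.23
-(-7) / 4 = 7 / 4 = 1.75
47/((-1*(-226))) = 47/226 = 0.21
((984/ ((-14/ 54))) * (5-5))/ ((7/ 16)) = 0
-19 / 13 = -1.46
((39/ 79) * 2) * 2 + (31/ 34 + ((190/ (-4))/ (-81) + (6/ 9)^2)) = 426137/ 108783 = 3.92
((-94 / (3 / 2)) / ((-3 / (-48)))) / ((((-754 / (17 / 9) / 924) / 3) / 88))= 692995072 / 1131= 612727.74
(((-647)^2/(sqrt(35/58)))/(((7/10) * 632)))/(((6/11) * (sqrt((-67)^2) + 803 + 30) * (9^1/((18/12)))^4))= 4604699 * sqrt(2030)/108363225600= 0.00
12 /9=4 /3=1.33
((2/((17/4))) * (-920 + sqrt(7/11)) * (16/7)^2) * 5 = -9420800/833 + 10240 * sqrt(77)/9163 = -11299.68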